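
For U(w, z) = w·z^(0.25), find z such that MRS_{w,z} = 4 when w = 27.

z = 27

MU_w = z^(0.25) and MU_z = 0.25·w·z^(-0.75).
MRS = MU_w/MU_z = (4)·z/w.
Substitute w = 27: MRS = z/6.75. Setting z/6.75 = 4 gives z = 4·6.75 = 27.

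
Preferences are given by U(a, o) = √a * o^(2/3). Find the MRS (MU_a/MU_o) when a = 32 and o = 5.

MRS = 15/128

MU_a = 0.5·a^(-0.5)·o^(2/3) and MU_o = 2/3·√a·o^(-1/3).
MRS = MU_a/MU_o = (0.75)·o/a.
At (32, 5): MRS = 15/128.
That is, one extra unit of a is worth 15/128 units of o at the margin.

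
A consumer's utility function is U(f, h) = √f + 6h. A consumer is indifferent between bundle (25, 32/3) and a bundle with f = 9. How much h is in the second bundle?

U(25, 32/3) = 69.
Set U(9, h) = 69 and solve.
With f = 9: √9 = 3, so 6h = 69 − 3 = 66 and h = 11.
Check: U(9, 11) = 69.

h = 11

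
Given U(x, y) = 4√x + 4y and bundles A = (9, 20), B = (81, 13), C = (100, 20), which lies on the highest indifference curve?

Bundle C

Evaluate utility at each bundle:
U(A) = 92.000.
U(B) = 88.000.
U(C) = 120.000.
Highest utility is C, so C ≻ A ≻ B.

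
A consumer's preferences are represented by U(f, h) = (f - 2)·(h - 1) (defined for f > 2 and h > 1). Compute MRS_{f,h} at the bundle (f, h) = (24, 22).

MRS = 21/22

MU_f = (h−1), MU_h = (f−2).
MRS = (h−1)/(f−2).
At (24, 22): MRS = 21/22.
So at (24, 22) the consumer would give up 21/22 units of h for one more unit of f.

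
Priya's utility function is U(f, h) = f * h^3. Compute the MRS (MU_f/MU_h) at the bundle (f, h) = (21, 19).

MRS = 19/63

MU_f = h^3 and MU_h = 3·f·h^2.
MRS = MU_f/MU_h = (1/3)·h/f.
At (21, 19): MRS = 19/63.
The indifference curve has slope −19/63 at this bundle.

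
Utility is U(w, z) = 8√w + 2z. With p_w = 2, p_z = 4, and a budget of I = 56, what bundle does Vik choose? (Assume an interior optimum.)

MU_w = 8/(2√w), MU_z = 2.
MRS = 8/(2√w) ÷ 2.
Tangency: set MRS = p_w/p_z = 2/4 = 0.5.
MRS depends only on w: 2/√w = 0.5 ⇒ √w = 2/0.5 = 4 ⇒ w* = 16.
From the budget, 4·z = 56 − 2·16 = 24, so z* = 6.

w* = 16, z* = 6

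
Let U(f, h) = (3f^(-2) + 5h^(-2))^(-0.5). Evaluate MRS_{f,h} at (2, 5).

For CES with ρ = -2, MRS = (3/5)·(h/f)^3.
At (2, 5): MRS = 9.375.
That is, one extra unit of f is worth 9.375 units of h at the margin.

MRS = 9.375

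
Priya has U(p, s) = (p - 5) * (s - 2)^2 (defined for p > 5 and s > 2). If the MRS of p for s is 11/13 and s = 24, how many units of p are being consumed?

MU_p = (s−2)^2, MU_s = 2·(p−5)·(s−2).
MRS = (1/2)·(s−2)/(p−5).
Substitute s = 24: MRS = 11/(p − 5). Setting this equal to 11/13 gives p − 5 = 11/(11/13) = 13, so p = 18.

p = 18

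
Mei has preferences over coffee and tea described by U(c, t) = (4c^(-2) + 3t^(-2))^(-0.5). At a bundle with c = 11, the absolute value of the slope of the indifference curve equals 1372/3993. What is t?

For CES with ρ = -2, MRS = (4/3)·(t/c)^3.
Setting (4/3)·(t/11)^3 = 1372/3993 gives (t/11)^3 = 343/1331, so t/11 = 7/11 and t = 7.

t = 7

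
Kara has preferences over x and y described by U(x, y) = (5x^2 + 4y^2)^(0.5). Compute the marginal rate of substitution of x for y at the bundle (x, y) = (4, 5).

For CES with ρ = 2, MRS = (5/4)·(y/x)^(-1).
At (4, 5): MRS = 1.
So at (4, 5) the consumer would give up 1 units of y for one more unit of x.

MRS = 1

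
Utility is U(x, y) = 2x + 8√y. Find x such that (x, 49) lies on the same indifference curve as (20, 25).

x = 12

U(20, 25) = 80.
Set U(x, 49) = 80 and solve.
With y = 49: √49 = 7, so 2x = 80 − 8·7 = 24 and x = 12.
Check: U(12, 49) = 80.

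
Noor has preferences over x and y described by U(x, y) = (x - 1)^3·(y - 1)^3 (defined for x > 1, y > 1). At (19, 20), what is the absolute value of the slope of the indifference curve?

MRS = 19/18

MU_x = 3·(x−1)^2·(y−1)^3, MU_y = 3·(x−1)^3·(y−1)^2.
MRS = (y−1)/(x−1).
At (19, 20): MRS = 19/18.
That is, one extra unit of x is worth 19/18 units of y at the margin.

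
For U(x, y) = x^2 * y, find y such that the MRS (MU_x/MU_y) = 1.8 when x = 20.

MU_x = 2·x·y and MU_y = x^2.
MRS = MU_x/MU_y = (2/1)·y/x.
Substitute x = 20: MRS = y/10. Setting y/10 = 1.8 gives y = 1.8·10 = 18.

y = 18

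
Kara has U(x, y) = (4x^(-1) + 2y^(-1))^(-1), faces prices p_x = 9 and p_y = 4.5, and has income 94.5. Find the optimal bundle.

For CES with ρ = -1, MRS = (4/2)·(y/x)^2.
Tangency: set MRS = p_x/p_y = 9/4.5 = 2.
So (y/x)^2 = 1; taking the square root, y/x = 1, i.e. y = x.
Substitute into the budget 9·x + 4.5·y = 94.5: 13.5·x = 94.5, so x* = 7 and y* = 7.

x* = 7, y* = 7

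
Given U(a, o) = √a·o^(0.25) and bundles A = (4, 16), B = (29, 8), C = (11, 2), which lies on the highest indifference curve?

Evaluate utility at each bundle:
U(A) = 4.000.
U(B) = 9.057.
U(C) = 3.944.
Highest utility is B, so B ≻ A ≻ C.

Bundle B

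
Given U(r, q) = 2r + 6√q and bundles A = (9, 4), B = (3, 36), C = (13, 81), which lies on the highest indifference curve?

Evaluate utility at each bundle:
U(A) = 30.000.
U(B) = 42.000.
U(C) = 80.000.
Highest utility is C, so C ≻ B ≻ A.

Bundle C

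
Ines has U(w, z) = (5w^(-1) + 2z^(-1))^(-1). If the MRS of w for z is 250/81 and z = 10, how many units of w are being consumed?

w = 9

For CES with ρ = -1, MRS = (5/2)·(z/w)^2.
Setting (5/2)·(10/w)^2 = 250/81 gives (10/w)^2 = 100/81, so 10/w = 10/9 and w = 9.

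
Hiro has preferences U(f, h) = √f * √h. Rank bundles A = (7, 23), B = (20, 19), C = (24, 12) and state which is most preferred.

Evaluate utility at each bundle:
U(A) = 12.689.
U(B) = 19.494.
U(C) = 16.971.
Highest utility is B, so B ≻ C ≻ A.

Bundle B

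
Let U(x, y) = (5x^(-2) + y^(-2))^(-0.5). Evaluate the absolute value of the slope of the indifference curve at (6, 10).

MRS = 625/27

For CES with ρ = -2, MRS = (5/1)·(y/x)^3.
At (6, 10): MRS = 625/27.
So at (6, 10) the consumer would give up 625/27 units of y for one more unit of x.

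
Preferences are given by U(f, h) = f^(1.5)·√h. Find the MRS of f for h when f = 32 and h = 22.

MRS = 33/16

MU_f = 1.5·√f·√h and MU_h = 0.5·f^(1.5)·h^(-0.5).
MRS = MU_f/MU_h = (3)·h/f.
At (32, 22): MRS = 33/16.
That is, one extra unit of f is worth 33/16 units of h at the margin.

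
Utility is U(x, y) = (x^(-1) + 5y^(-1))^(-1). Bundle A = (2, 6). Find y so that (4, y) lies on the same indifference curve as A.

y = 60/13

U depends on (x, y) only through S = x^(-1) + 5y^(-1), so equal utility means equal S. At (2, 6): S = 4/3.
With x = 4: 4^(-1) = 0.25, so 5y^(-1) = 4/3 − 0.25 = 13/12, i.e. y^(-1) = 13/60.
Hence y = 1/(13/60) = 60/13.
Check: U(4, 60/13) = 0.75.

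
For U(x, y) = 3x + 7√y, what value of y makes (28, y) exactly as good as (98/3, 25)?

U(98/3, 25) = 133.
Set U(28, y) = 133 and solve.
With x = 28: 7√y = 133 − 3·28 = 49, so √y = 7 and y = 49.
Check: U(28, 49) = 133.

y = 49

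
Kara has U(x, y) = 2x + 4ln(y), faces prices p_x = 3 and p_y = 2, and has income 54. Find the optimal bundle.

x* = 16, y* = 3

MU_x = 2, MU_y = 4/y.
MRS = 2 ÷ (4/y).
Tangency: set MRS = p_x/p_y = 3/2 = 1.5.
MRS depends only on y: 0.5·y = 1.5 ⇒ y* = 1.5/0.5 = 3.
From the budget, 3·x = 54 − 2·3 = 48, so x* = 16.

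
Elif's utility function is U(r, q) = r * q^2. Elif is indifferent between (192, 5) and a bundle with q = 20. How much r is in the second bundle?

U(192, 5) = 4800.
Set U(r, 20) = 4800 and solve.
With q = 20: 20^2 = 400, so r = 4800/400 = 12.
Check: U(12, 20) = 4800.

r = 12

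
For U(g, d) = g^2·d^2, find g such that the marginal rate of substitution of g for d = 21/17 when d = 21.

g = 17

MU_g = 2·g·d^2 and MU_d = 2·g^2·d.
MRS = MU_g/MU_d = d/g.
Substitute d = 21: MRS = 21/g. Setting 21/g = 21/17 gives g = 21/(21/17) = 17.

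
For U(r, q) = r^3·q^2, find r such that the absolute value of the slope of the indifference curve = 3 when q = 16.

r = 8

MU_r = 3·r^2·q^2 and MU_q = 2·r^3·q.
MRS = MU_r/MU_q = (3/2)·q/r.
Substitute q = 16: MRS = 24/r. Setting 24/r = 3 gives r = 24/3 = 8.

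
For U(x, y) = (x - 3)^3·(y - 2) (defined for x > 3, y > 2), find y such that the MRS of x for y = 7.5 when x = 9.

y = 17

MU_x = 3·(x−3)^2·(y−2), MU_y = (x−3)^3.
MRS = (3/1)·(y−2)/(x−3).
Substitute x = 9: MRS = (y − 2)/2. Setting this equal to 7.5 gives y − 2 = 7.5·2 = 15, so y = 17.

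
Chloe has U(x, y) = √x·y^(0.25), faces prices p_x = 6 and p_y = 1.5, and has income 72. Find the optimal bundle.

x* = 8, y* = 16

MU_x = 0.5·x^(-0.5)·y^(0.25) and MU_y = 0.25·√x·y^(-0.75).
MRS = MU_x/MU_y = (2)·y/x.
Tangency: set MRS = p_x/p_y = 6/1.5 = 4.
So (2)·y/x = 4, i.e. y = 2·x.
Substitute into the budget 6·x + 1.5·y = 72: 9·x = 72, so x* = 8.
Then y* = 2·8 = 16.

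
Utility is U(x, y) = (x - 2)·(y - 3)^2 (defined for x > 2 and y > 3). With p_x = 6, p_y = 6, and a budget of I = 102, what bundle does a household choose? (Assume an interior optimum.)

MU_x = (y−3)^2, MU_y = 2·(x−2)·(y−3).
MRS = (1/2)·(y−3)/(x−2).
Tangency: set MRS = p_x/p_y = 6/6 = 1.
So (1/2)·(y − 3)/(x − 2) = 1, i.e. (y − 3) = 2·(x − 2).
Rewrite the budget in excess-of-subsistence terms: 6·(x − 2) + 6·(y − 3) = 102 − 6·2 − 6·3 = 72.
Substituting, 18·(x − 2) = 72, so x − 2 = 4 and x* = 6.
Then y − 3 = 2·4 = 8, so y* = 11.

x* = 6, y* = 11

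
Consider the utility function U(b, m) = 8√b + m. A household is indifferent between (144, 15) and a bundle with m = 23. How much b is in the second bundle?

b = 121

U(144, 15) = 111.
Set U(b, 23) = 111 and solve.
With m = 23: 8√b = 111 − 23 = 88, so √b = 11 and b = 121.
Check: U(121, 23) = 111.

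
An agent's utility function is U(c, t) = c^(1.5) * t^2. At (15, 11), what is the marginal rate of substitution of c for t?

MU_c = 1.5·√c·t^2 and MU_t = 2·c^(1.5)·t.
MRS = MU_c/MU_t = (0.75)·t/c.
At (15, 11): MRS = 0.55.
The indifference curve has slope −0.55 at this bundle.

MRS = 0.55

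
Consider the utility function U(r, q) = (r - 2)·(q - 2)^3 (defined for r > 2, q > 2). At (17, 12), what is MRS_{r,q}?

MRS = 2/9

MU_r = (q−2)^3, MU_q = 3·(r−2)·(q−2)^2.
MRS = (1/3)·(q−2)/(r−2).
At (17, 12): MRS = 2/9.
The indifference curve has slope −2/9 at this bundle.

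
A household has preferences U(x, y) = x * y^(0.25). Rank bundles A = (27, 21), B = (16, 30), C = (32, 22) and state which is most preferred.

Evaluate utility at each bundle:
U(A) = 57.799.
U(B) = 37.446.
U(C) = 69.304.
Highest utility is C, so C ≻ A ≻ B.

Bundle C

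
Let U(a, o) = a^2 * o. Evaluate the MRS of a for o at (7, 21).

MU_a = 2·a·o and MU_o = a^2.
MRS = MU_a/MU_o = (2/1)·o/a.
At (7, 21): MRS = 6.
So at (7, 21) the consumer would give up 6 units of o for one more unit of a.

MRS = 6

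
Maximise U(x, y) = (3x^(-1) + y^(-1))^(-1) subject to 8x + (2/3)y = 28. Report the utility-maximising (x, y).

x* = 3, y* = 6

For CES with ρ = -1, MRS = (3/1)·(y/x)^2.
Tangency: set MRS = p_x/p_y = 8/(2/3) = 12.
So (y/x)^2 = 4; taking the square root, y/x = 2, i.e. y = 2·x.
Substitute into the budget 8·x + (2/3)·y = 28: (28/3)·x = 28, so x* = 3 and y* = 2·3 = 6.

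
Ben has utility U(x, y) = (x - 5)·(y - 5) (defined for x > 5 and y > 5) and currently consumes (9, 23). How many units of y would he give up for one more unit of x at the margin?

MRS = 4.5

MU_x = (y−5), MU_y = (x−5).
MRS = (y−5)/(x−5).
At (9, 23): MRS = 4.5.
So at (9, 23) the consumer would give up 4.5 units of y for one more unit of x.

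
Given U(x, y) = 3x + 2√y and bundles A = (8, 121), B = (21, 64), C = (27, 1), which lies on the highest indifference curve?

Evaluate utility at each bundle:
U(A) = 46.000.
U(B) = 79.000.
U(C) = 83.000.
Highest utility is C, so C ≻ B ≻ A.

Bundle C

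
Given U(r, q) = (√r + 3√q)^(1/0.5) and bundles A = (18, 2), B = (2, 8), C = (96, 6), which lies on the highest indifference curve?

Evaluate utility at each bundle:
U(A) = 72.000.
U(B) = 98.000.
U(C) = 294.000.
Highest utility is C, so C ≻ B ≻ A.

Bundle C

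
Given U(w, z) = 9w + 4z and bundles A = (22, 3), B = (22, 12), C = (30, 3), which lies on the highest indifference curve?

Evaluate utility at each bundle:
U(A) = 210.
U(B) = 246.
U(C) = 282.
Highest utility is C, so C ≻ B ≻ A.

Bundle C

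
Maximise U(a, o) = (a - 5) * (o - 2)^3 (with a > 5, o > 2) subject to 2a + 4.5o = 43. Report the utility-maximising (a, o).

a* = 8, o* = 6

MU_a = (o−2)^3, MU_o = 3·(a−5)·(o−2)^2.
MRS = (1/3)·(o−2)/(a−5).
Tangency: set MRS = p_a/p_o = 2/4.5 = 4/9.
So (1/3)·(o − 2)/(a − 5) = 4/9, i.e. (o − 2) = (4/3)·(a − 5).
Rewrite the budget in excess-of-subsistence terms: 2·(a − 5) + 4.5·(o − 2) = 43 − 2·5 − 4.5·2 = 24.
Substituting, 8·(a − 5) = 24, so a − 5 = 3 and a* = 8.
Then o − 2 = (4/3)·3 = 4, so o* = 6.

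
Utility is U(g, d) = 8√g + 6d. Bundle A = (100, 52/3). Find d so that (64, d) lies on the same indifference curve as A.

U(100, 52/3) = 184.
Set U(64, d) = 184 and solve.
With g = 64: √64 = 8, so 6d = 184 − 8·8 = 120 and d = 20.
Check: U(64, 20) = 184.

d = 20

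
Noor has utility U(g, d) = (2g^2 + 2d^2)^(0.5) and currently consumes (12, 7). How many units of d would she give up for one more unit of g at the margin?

MRS = 12/7

For CES with ρ = 2, MRS = (d/g)^(-1).
At (12, 7): MRS = 12/7.
That is, one extra unit of g is worth 12/7 units of d at the margin.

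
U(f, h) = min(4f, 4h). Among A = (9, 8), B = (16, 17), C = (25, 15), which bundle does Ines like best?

Evaluate utility at each bundle:
U(A) = 32.
U(B) = 64.
U(C) = 60.
Highest utility is B, so B ≻ C ≻ A.

Bundle B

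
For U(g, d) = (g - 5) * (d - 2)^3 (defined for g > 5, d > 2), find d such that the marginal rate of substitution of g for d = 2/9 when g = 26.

MU_g = (d−2)^3, MU_d = 3·(g−5)·(d−2)^2.
MRS = (1/3)·(d−2)/(g−5).
Substitute g = 26: MRS = (d − 2)/63. Setting this equal to 2/9 gives d − 2 = (2/9)·63 = 14, so d = 16.

d = 16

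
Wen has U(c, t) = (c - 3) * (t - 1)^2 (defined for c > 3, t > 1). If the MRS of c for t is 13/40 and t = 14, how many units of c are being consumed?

c = 23

MU_c = (t−1)^2, MU_t = 2·(c−3)·(t−1).
MRS = (1/2)·(t−1)/(c−3).
Substitute t = 14: MRS = 6.5/(c − 3). Setting this equal to 13/40 gives c − 3 = 6.5/(13/40) = 20, so c = 23.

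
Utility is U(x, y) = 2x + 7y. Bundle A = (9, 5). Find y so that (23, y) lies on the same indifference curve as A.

y = 1

U(9, 5) = 53.
Set U(23, y) = 53 and solve.
2·23 + 7y = 53 ⇒ 7y = 7 ⇒ y = 1.
Check: U(23, 1) = 53.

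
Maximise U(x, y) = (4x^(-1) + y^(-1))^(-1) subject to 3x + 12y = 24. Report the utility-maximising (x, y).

x* = 4, y* = 1

For CES with ρ = -1, MRS = (4/1)·(y/x)^2.
Tangency: set MRS = p_x/p_y = 3/12 = 0.25.
So (y/x)^2 = 1/16; taking the square root, y/x = 0.25, i.e. y = 0.25·x.
Substitute into the budget 3·x + 12·y = 24: 6·x = 24, so x* = 4 and y* = 0.25·4 = 1.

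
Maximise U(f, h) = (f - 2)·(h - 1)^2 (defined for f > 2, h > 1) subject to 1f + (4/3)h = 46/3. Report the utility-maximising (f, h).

f* = 6, h* = 7

MU_f = (h−1)^2, MU_h = 2·(f−2)·(h−1).
MRS = (1/2)·(h−1)/(f−2).
Tangency: set MRS = p_f/p_h = 1/(4/3) = 0.75.
So (1/2)·(h − 1)/(f − 2) = 0.75, i.e. (h − 1) = 1.5·(f − 2).
Rewrite the budget in excess-of-subsistence terms: 1·(f − 2) + (4/3)·(h − 1) = 46/3 − 1·2 − (4/3)·1 = 12.
Substituting, 3·(f − 2) = 12, so f − 2 = 4 and f* = 6.
Then h − 1 = 1.5·4 = 6, so h* = 7.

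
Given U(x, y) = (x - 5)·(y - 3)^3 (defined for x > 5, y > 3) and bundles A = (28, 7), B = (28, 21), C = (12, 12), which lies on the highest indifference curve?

Bundle B

Evaluate utility at each bundle:
U(A) = 1472.
U(B) = 134136.
U(C) = 5103.
Highest utility is B, so B ≻ C ≻ A.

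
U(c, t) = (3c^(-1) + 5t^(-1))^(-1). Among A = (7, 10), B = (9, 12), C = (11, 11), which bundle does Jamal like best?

Evaluate utility at each bundle:
U(A) = 1.077.
U(B) = 1.333.
U(C) = 1.375.
Highest utility is C, so C ≻ B ≻ A.

Bundle C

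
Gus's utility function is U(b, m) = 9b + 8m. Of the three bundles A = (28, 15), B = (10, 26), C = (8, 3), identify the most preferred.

Evaluate utility at each bundle:
U(A) = 372.
U(B) = 298.
U(C) = 96.
Highest utility is A, so A ≻ B ≻ C.

Bundle A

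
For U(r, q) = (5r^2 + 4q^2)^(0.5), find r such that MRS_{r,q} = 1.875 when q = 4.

For CES with ρ = 2, MRS = (5/4)·(q/r)^(-1).
Setting (5/4)·(4/r)^(-1) = 1.875 gives (4/r)^(-1) = 1.5, so 4/r = 2/3 and r = 6.

r = 6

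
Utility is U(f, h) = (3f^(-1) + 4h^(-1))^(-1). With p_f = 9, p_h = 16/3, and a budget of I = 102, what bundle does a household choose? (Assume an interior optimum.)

f* = 6, h* = 9

For CES with ρ = -1, MRS = (3/4)·(h/f)^2.
Tangency: set MRS = p_f/p_h = 9/(16/3) = 27/16.
So (h/f)^2 = 2.25; taking the square root, h/f = 1.5, i.e. h = 1.5·f.
Substitute into the budget 9·f + (16/3)·h = 102: 17·f = 102, so f* = 6 and h* = 1.5·6 = 9.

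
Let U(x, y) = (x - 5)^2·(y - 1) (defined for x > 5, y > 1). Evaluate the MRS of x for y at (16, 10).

MU_x = 2·(x−5)·(y−1), MU_y = (x−5)^2.
MRS = (2/1)·(y−1)/(x−5).
At (16, 10): MRS = 18/11.
The indifference curve has slope −18/11 at this bundle.

MRS = 18/11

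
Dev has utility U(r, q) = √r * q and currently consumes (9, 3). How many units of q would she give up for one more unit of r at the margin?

MU_r = 0.5·r^(-0.5)·q and MU_q = √r.
MRS = MU_r/MU_q = (0.5)·q/r.
At (9, 3): MRS = 1/6.
That is, one extra unit of r is worth 1/6 units of q at the margin.

MRS = 1/6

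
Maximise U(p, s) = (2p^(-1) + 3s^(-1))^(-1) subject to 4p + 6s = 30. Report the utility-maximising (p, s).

For CES with ρ = -1, MRS = (2/3)·(s/p)^2.
Tangency: set MRS = p_p/p_s = 4/6 = 2/3.
So (s/p)^2 = 1; taking the square root, s/p = 1, i.e. s = p.
Substitute into the budget 4·p + 6·s = 30: 10·p = 30, so p* = 3 and s* = 3.

p* = 3, s* = 3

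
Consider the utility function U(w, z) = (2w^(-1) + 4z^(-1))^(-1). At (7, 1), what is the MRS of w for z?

For CES with ρ = -1, MRS = (2/4)·(z/w)^2.
At (7, 1): MRS = 1/98.
So at (7, 1) the consumer would give up 1/98 units of z for one more unit of w.

MRS = 1/98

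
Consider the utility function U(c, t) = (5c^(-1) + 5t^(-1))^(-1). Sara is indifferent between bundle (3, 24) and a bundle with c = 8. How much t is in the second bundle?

t = 4

U depends on (c, t) only through S = 5c^(-1) + 5t^(-1), so equal utility means equal S. At (3, 24): S = 1.875.
With c = 8: 5·8^(-1) = 0.625, so 5t^(-1) = 1.875 − 0.625 = 1.25, i.e. t^(-1) = 0.25.
Hence t = 1/0.25 = 4.
Check: U(8, 4) = 0.5333.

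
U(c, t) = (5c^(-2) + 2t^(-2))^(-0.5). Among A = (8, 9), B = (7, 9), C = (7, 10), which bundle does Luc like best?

Bundle A

Evaluate utility at each bundle:
U(A) = 3.119.
U(B) = 2.809.
U(C) = 2.863.
Highest utility is A, so A ≻ C ≻ B.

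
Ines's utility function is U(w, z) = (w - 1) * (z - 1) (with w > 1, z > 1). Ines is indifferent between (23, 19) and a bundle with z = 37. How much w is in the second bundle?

U(23, 19) = 396.
Set U(w, 37) = 396 and solve.
With z = 37: (37 − 1) = 36, so (w − 1) = 396/36 = 11.
So w = 1 + 11 = 12.
Check: U(12, 37) = 396.

w = 12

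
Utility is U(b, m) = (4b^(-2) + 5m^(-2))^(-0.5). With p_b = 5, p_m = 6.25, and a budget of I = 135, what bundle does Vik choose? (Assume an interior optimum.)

For CES with ρ = -2, MRS = (4/5)·(m/b)^3.
Tangency: set MRS = p_b/p_m = 5/6.25 = 0.8.
So (m/b)^3 = 1; taking the cube root, m/b = 1, i.e. m = b.
Substitute into the budget 5·b + 6.25·m = 135: 11.25·b = 135, so b* = 12 and m* = 12.

b* = 12, m* = 12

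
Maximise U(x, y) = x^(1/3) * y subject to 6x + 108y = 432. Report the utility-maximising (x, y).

x* = 18, y* = 3

MU_x = 1/3·x^(-2/3)·y and MU_y = x^(1/3).
MRS = MU_x/MU_y = (1/3)·y/x.
Tangency: set MRS = p_x/p_y = 6/108 = 1/18.
So (1/3)·y/x = 1/18, i.e. y = (1/6)·x.
Substitute into the budget 6·x + 108·y = 432: 24·x = 432, so x* = 18.
Then y* = (1/6)·18 = 3.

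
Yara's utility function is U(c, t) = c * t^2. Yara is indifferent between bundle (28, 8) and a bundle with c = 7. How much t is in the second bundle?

t = 16

U(28, 8) = 1792.
Set U(7, t) = 1792 and solve.
With c = 7: t^2 = 1792/7 = 256; taking the square root, t = 16.
Check: U(7, 16) = 1792.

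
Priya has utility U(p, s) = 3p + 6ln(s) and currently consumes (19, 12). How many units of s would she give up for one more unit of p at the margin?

MU_p = 3, MU_s = 6/s.
MRS = 3 ÷ (6/s).
At (19, 12): MRS = 6.
The indifference curve has slope −6 at this bundle.

MRS = 6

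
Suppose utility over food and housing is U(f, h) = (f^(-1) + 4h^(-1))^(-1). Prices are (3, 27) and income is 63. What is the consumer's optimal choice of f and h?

f* = 3, h* = 2

For CES with ρ = -1, MRS = (1/4)·(h/f)^2.
Tangency: set MRS = p_f/p_h = 3/27 = 1/9.
So (h/f)^2 = 4/9; taking the square root, h/f = 2/3, i.e. h = (2/3)·f.
Substitute into the budget 3·f + 27·h = 63: 21·f = 63, so f* = 3 and h* = (2/3)·3 = 2.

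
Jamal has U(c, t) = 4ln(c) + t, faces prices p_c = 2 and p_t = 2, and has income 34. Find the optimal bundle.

MU_c = 4/c, MU_t = 1.
MRS = 4/c ÷ 1.
Tangency: set MRS = p_c/p_t = 2/2 = 1.
MRS depends only on c: 4/c = 1 ⇒ c* = 4/1 = 4.
From the budget, 2·t = 34 − 2·4 = 26, so t* = 13.

c* = 4, t* = 13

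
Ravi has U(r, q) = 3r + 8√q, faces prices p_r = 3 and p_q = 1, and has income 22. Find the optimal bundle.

MU_r = 3, MU_q = 8/(2√q).
MRS = 3 ÷ (8/(2√q)).
Tangency: set MRS = p_r/p_q = 3/1 = 3.
MRS depends only on q: 0.75·√q = 3 ⇒ √q = 3/0.75 = 4 ⇒ q* = 16.
From the budget, 3·r = 22 − 1·16 = 6, so r* = 2.

r* = 2, q* = 16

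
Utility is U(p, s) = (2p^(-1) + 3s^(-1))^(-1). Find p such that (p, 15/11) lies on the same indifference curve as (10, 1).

U depends on (p, s) only through S = 2p^(-1) + 3s^(-1), so equal utility means equal S. At (10, 1): S = 3.2.
With s = 15/11: 3·(15/11)^(-1) = 2.2, so 2p^(-1) = 3.2 − 2.2 = 1, i.e. p^(-1) = 0.5.
Hence p = 1/0.5 = 2.
Check: U(2, 15/11) = 0.3125.

p = 2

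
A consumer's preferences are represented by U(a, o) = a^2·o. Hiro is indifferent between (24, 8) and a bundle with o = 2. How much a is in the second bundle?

a = 48

U(24, 8) = 4608.
Set U(a, 2) = 4608 and solve.
With o = 2: a^2 = 4608/2 = 2304; taking the square root, a = 48.
Check: U(48, 2) = 4608.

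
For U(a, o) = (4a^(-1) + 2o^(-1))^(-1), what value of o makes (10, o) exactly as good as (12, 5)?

U depends on (a, o) only through S = 4a^(-1) + 2o^(-1), so equal utility means equal S. At (12, 5): S = 11/15.
With a = 10: 4·10^(-1) = 0.4, so 2o^(-1) = 11/15 − 0.4 = 1/3, i.e. o^(-1) = 1/6.
Hence o = 1/(1/6) = 6.
Check: U(10, 6) = 1.3636.

o = 6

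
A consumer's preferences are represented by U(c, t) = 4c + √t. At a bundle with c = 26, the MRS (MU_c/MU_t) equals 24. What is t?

MU_c = 4, MU_t = 1/(2√t).
MRS = 4 ÷ (1/(2√t)).
MRS depends only on t: 8·√t = 24 ⇒ √t = 24/8 = 3 ⇒ t = 9.

t = 9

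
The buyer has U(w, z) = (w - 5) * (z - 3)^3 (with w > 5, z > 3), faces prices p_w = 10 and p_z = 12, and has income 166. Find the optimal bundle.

w* = 7, z* = 8

MU_w = (z−3)^3, MU_z = 3·(w−5)·(z−3)^2.
MRS = (1/3)·(z−3)/(w−5).
Tangency: set MRS = p_w/p_z = 10/12 = 5/6.
So (1/3)·(z − 3)/(w − 5) = 5/6, i.e. (z − 3) = 2.5·(w − 5).
Rewrite the budget in excess-of-subsistence terms: 10·(w − 5) + 12·(z − 3) = 166 − 10·5 − 12·3 = 80.
Substituting, 40·(w − 5) = 80, so w − 5 = 2 and w* = 7.
Then z − 3 = 2.5·2 = 5, so z* = 8.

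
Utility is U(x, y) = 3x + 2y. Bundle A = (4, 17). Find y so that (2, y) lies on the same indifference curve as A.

y = 20

U(4, 17) = 46.
Set U(2, y) = 46 and solve.
3·2 + 2y = 46 ⇒ 2y = 40 ⇒ y = 20.
Check: U(2, 20) = 46.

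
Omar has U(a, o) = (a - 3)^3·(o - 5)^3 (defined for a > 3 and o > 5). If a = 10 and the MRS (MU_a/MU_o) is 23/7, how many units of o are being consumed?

MU_a = 3·(a−3)^2·(o−5)^3, MU_o = 3·(a−3)^3·(o−5)^2.
MRS = (o−5)/(a−3).
Substitute a = 10: MRS = (o − 5)/7. Setting this equal to 23/7 gives o − 5 = (23/7)·7 = 23, so o = 28.

o = 28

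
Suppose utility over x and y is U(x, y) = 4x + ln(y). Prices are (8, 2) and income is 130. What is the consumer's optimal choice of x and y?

MU_x = 4, MU_y = 1/y.
MRS = 4 ÷ (1/y).
Tangency: set MRS = p_x/p_y = 8/2 = 4.
MRS depends only on y: 4·y = 4 ⇒ y* = 4/4 = 1.
From the budget, 8·x = 130 − 2·1 = 128, so x* = 16.

x* = 16, y* = 1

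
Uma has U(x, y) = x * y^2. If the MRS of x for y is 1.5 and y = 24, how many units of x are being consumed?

x = 8

MU_x = y^2 and MU_y = 2·x·y.
MRS = MU_x/MU_y = (1/2)·y/x.
Substitute y = 24: MRS = 12/x. Setting 12/x = 1.5 gives x = 12/1.5 = 8.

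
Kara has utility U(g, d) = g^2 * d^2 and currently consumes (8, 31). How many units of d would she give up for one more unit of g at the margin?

MU_g = 2·g·d^2 and MU_d = 2·g^2·d.
MRS = MU_g/MU_d = d/g.
At (8, 31): MRS = 3.875.
The indifference curve has slope −3.875 at this bundle.

MRS = 3.875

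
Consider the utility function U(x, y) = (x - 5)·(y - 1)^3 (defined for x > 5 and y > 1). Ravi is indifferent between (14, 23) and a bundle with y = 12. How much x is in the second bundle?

U(14, 23) = 95832.
Set U(x, 12) = 95832 and solve.
With y = 12: (12 − 1)^3 = 1331, so (x − 5) = 95832/1331 = 72.
So x = 5 + 72 = 77.
Check: U(77, 12) = 95832.

x = 77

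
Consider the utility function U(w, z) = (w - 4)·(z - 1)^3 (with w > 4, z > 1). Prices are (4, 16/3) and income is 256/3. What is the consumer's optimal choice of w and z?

w* = 8, z* = 10

MU_w = (z−1)^3, MU_z = 3·(w−4)·(z−1)^2.
MRS = (1/3)·(z−1)/(w−4).
Tangency: set MRS = p_w/p_z = 4/(16/3) = 0.75.
So (1/3)·(z − 1)/(w − 4) = 0.75, i.e. (z − 1) = 2.25·(w − 4).
Rewrite the budget in excess-of-subsistence terms: 4·(w − 4) + (16/3)·(z − 1) = 256/3 − 4·4 − (16/3)·1 = 64.
Substituting, 16·(w − 4) = 64, so w − 4 = 4 and w* = 8.
Then z − 1 = 2.25·4 = 9, so z* = 10.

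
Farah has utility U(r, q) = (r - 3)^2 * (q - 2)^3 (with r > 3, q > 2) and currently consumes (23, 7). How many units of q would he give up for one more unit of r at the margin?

MRS = 1/6

MU_r = 2·(r−3)·(q−2)^3, MU_q = 3·(r−3)^2·(q−2)^2.
MRS = (2/3)·(q−2)/(r−3).
At (23, 7): MRS = 1/6.
That is, one extra unit of r is worth 1/6 units of q at the margin.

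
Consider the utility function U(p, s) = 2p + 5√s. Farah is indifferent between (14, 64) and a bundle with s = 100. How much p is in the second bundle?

p = 9

U(14, 64) = 68.
Set U(p, 100) = 68 and solve.
With s = 100: √100 = 10, so 2p = 68 − 5·10 = 18 and p = 9.
Check: U(9, 100) = 68.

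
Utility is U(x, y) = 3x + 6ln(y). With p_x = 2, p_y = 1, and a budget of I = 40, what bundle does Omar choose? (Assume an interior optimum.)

x* = 18, y* = 4

MU_x = 3, MU_y = 6/y.
MRS = 3 ÷ (6/y).
Tangency: set MRS = p_x/p_y = 2/1 = 2.
MRS depends only on y: 0.5·y = 2 ⇒ y* = 2/0.5 = 4.
From the budget, 2·x = 40 − 1·4 = 36, so x* = 18.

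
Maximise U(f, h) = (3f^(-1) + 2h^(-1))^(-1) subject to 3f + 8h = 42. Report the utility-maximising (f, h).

f* = 6, h* = 3

For CES with ρ = -1, MRS = (3/2)·(h/f)^2.
Tangency: set MRS = p_f/p_h = 3/8 = 0.375.
So (h/f)^2 = 0.25; taking the square root, h/f = 0.5, i.e. h = 0.5·f.
Substitute into the budget 3·f + 8·h = 42: 7·f = 42, so f* = 6 and h* = 0.5·6 = 3.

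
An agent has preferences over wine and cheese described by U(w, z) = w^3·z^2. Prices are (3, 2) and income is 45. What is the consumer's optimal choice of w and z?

MU_w = 3·w^2·z^2 and MU_z = 2·w^3·z.
MRS = MU_w/MU_z = (3/2)·z/w.
Tangency: set MRS = p_w/p_z = 3/2 = 1.5.
So (3/2)·z/w = 1.5, i.e. z = w.
Substitute into the budget 3·w + 2·z = 45: 5·w = 45, so w* = 9.
Then z* = 9.

w* = 9, z* = 9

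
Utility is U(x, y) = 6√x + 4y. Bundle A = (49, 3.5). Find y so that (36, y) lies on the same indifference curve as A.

U(49, 3.5) = 56.
Set U(36, y) = 56 and solve.
With x = 36: √36 = 6, so 4y = 56 − 6·6 = 20 and y = 5.
Check: U(36, 5) = 56.

y = 5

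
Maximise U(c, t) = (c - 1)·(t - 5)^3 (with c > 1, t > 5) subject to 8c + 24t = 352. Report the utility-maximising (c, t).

c* = 8, t* = 12

MU_c = (t−5)^3, MU_t = 3·(c−1)·(t−5)^2.
MRS = (1/3)·(t−5)/(c−1).
Tangency: set MRS = p_c/p_t = 8/24 = 1/3.
So (1/3)·(t − 5)/(c − 1) = 1/3, i.e. (t − 5) = (c − 1).
Rewrite the budget in excess-of-subsistence terms: 8·(c − 1) + 24·(t − 5) = 352 − 8·1 − 24·5 = 224.
Substituting, 32·(c − 1) = 224, so c − 1 = 7 and c* = 8.
Then t − 5 = 7, so t* = 12.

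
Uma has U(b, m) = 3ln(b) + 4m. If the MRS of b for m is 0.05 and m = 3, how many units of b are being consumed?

MU_b = 3/b, MU_m = 4.
MRS = 3/b ÷ 4.
MRS depends only on b: 0.75/b = 0.05 ⇒ b = 0.75/0.05 = 15.

b = 15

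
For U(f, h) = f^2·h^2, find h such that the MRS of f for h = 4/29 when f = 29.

MU_f = 2·f·h^2 and MU_h = 2·f^2·h.
MRS = MU_f/MU_h = h/f.
Substitute f = 29: MRS = h/29. Setting h/29 = 4/29 gives h = (4/29)·29 = 4.

h = 4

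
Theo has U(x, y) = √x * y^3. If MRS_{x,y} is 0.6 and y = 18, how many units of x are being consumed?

MU_x = 0.5·x^(-0.5)·y^3 and MU_y = 3·√x·y^2.
MRS = MU_x/MU_y = (1/6)·y/x.
Substitute y = 18: MRS = 3/x. Setting 3/x = 0.6 gives x = 3/0.6 = 5.

x = 5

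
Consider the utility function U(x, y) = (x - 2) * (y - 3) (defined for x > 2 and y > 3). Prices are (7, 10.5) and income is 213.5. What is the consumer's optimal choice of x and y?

MU_x = (y−3), MU_y = (x−2).
MRS = (y−3)/(x−2).
Tangency: set MRS = p_x/p_y = 7/10.5 = 2/3.
So (y − 3)/(x − 2) = 2/3, i.e. (y − 3) = (2/3)·(x − 2).
Rewrite the budget in excess-of-subsistence terms: 7·(x − 2) + 10.5·(y − 3) = 213.5 − 7·2 − 10.5·3 = 168.
Substituting, 14·(x − 2) = 168, so x − 2 = 12 and x* = 14.
Then y − 3 = (2/3)·12 = 8, so y* = 11.

x* = 14, y* = 11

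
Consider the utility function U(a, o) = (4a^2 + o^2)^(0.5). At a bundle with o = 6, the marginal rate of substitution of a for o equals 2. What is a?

For CES with ρ = 2, MRS = (4/1)·(o/a)^(-1).
Setting (4/1)·(6/a)^(-1) = 2 gives (6/a)^(-1) = 0.5, so 6/a = 2 and a = 3.

a = 3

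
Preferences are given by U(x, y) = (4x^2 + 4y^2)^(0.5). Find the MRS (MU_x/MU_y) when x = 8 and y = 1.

MRS = 8

For CES with ρ = 2, MRS = (y/x)^(-1).
At (8, 1): MRS = 8.
The indifference curve has slope −8 at this bundle.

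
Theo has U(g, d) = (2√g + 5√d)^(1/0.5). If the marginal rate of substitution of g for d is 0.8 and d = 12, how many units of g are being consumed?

g = 3

For CES with ρ = 0.5, MRS = (2/5)·√(d/g).
Setting (2/5)·√(12/g) = 0.8 gives √(12/g) = 2, so 12/g = 4 and g = 3.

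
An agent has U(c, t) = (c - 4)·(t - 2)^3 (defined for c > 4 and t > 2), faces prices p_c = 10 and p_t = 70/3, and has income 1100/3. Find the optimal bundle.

MU_c = (t−2)^3, MU_t = 3·(c−4)·(t−2)^2.
MRS = (1/3)·(t−2)/(c−4).
Tangency: set MRS = p_c/p_t = 10/(70/3) = 3/7.
So (1/3)·(t − 2)/(c − 4) = 3/7, i.e. (t − 2) = (9/7)·(c − 4).
Rewrite the budget in excess-of-subsistence terms: 10·(c − 4) + (70/3)·(t − 2) = 1100/3 − 10·4 − (70/3)·2 = 280.
Substituting, 40·(c − 4) = 280, so c − 4 = 7 and c* = 11.
Then t − 2 = (9/7)·7 = 9, so t* = 11.

c* = 11, t* = 11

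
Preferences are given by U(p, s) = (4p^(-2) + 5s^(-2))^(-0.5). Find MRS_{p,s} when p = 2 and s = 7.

MRS = 34.3

For CES with ρ = -2, MRS = (4/5)·(s/p)^3.
At (2, 7): MRS = 34.3.
That is, one extra unit of p is worth 34.3 units of s at the margin.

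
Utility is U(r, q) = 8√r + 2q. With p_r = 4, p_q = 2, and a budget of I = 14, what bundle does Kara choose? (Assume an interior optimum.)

r* = 1, q* = 5

MU_r = 8/(2√r), MU_q = 2.
MRS = 8/(2√r) ÷ 2.
Tangency: set MRS = p_r/p_q = 4/2 = 2.
MRS depends only on r: 2/√r = 2 ⇒ √r = 2/2 = 1 ⇒ r* = 1.
From the budget, 2·q = 14 − 4·1 = 10, so q* = 5.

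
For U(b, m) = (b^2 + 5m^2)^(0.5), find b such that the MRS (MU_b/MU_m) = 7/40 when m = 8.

b = 7

For CES with ρ = 2, MRS = (1/5)·(m/b)^(-1).
Setting (1/5)·(8/b)^(-1) = 7/40 gives (8/b)^(-1) = 0.875, so 8/b = 8/7 and b = 7.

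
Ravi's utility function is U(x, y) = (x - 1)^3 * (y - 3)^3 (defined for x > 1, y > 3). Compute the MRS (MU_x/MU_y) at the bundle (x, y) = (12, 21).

MU_x = 3·(x−1)^2·(y−3)^3, MU_y = 3·(x−1)^3·(y−3)^2.
MRS = (y−3)/(x−1).
At (12, 21): MRS = 18/11.
The indifference curve has slope −18/11 at this bundle.

MRS = 18/11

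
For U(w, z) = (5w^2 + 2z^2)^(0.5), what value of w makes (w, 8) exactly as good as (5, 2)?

w = 1

U depends on (w, z) only through S = 5w^2 + 2z^2, so equal utility means equal S. At (5, 2): S = 133.
With z = 8: 2·8^2 = 128, so 5w^2 = 133 − 128 = 5, i.e. w^2 = 1.
Hence w = √1 = 1.
Check: U(1, 8) = 11.5326.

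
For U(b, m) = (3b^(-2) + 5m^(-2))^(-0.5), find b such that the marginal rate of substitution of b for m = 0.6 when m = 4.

b = 4

For CES with ρ = -2, MRS = (3/5)·(m/b)^3.
Setting (3/5)·(4/b)^3 = 0.6 gives (4/b)^3 = 1, so 4/b = 1 and b = 4.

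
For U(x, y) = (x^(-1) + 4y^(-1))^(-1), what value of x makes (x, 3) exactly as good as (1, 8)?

U depends on (x, y) only through S = x^(-1) + 4y^(-1), so equal utility means equal S. At (1, 8): S = 1.5.
With y = 3: 4·3^(-1) = 4/3, so x^(-1) = 1.5 − 4/3 = 1/6.
Hence x = 1/(1/6) = 6.
Check: U(6, 3) = 0.6667.

x = 6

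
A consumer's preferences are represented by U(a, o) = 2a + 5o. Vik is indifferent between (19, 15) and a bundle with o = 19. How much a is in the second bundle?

a = 9

U(19, 15) = 113.
Set U(a, 19) = 113 and solve.
2a + 5·19 = 113 ⇒ 2a = 18 ⇒ a = 9.
Check: U(9, 19) = 113.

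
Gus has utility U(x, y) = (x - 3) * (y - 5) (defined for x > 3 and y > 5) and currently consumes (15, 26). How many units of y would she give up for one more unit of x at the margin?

MRS = 1.75

MU_x = (y−5), MU_y = (x−3).
MRS = (y−5)/(x−3).
At (15, 26): MRS = 1.75.
That is, one extra unit of x is worth 1.75 units of y at the margin.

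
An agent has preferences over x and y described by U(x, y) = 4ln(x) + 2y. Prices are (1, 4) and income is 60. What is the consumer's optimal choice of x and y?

MU_x = 4/x, MU_y = 2.
MRS = 4/x ÷ 2.
Tangency: set MRS = p_x/p_y = 1/4 = 0.25.
MRS depends only on x: 2/x = 0.25 ⇒ x* = 2/0.25 = 8.
From the budget, 4·y = 60 − 1·8 = 52, so y* = 13.

x* = 8, y* = 13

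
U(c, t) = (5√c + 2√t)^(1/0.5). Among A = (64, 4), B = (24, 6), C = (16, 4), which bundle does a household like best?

Evaluate utility at each bundle:
U(A) = 1936.000.
U(B) = 864.000.
U(C) = 576.000.
Highest utility is A, so A ≻ B ≻ C.

Bundle A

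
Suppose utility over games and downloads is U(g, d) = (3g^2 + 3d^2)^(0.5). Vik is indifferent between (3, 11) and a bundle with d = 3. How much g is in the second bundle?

U depends on (g, d) only through S = 3g^2 + 3d^2, so equal utility means equal S. At (3, 11): S = 390.
With d = 3: 3·3^2 = 27, so 3g^2 = 390 − 27 = 363, i.e. g^2 = 121.
Hence g = √121 = 11.
Check: U(11, 3) = 19.7484.

g = 11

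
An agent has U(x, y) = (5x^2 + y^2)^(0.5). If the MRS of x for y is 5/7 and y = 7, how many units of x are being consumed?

For CES with ρ = 2, MRS = (5/1)·(y/x)^(-1).
Setting (5/1)·(7/x)^(-1) = 5/7 gives (7/x)^(-1) = 1/7, so 7/x = 7 and x = 1.

x = 1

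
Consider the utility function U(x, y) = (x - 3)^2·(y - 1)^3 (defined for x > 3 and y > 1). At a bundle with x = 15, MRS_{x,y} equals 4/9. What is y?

MU_x = 2·(x−3)·(y−1)^3, MU_y = 3·(x−3)^2·(y−1)^2.
MRS = (2/3)·(y−1)/(x−3).
Substitute x = 15: MRS = (y − 1)/18. Setting this equal to 4/9 gives y − 1 = (4/9)·18 = 8, so y = 9.

y = 9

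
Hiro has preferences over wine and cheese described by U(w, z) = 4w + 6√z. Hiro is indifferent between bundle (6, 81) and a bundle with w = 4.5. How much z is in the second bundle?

U(6, 81) = 78.
Set U(4.5, z) = 78 and solve.
With w = 4.5: 6√z = 78 − 4·4.5 = 60, so √z = 10 and z = 100.
Check: U(4.5, 100) = 78.

z = 100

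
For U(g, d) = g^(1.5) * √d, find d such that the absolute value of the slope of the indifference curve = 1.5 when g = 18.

MU_g = 1.5·√g·√d and MU_d = 0.5·g^(1.5)·d^(-0.5).
MRS = MU_g/MU_d = (3)·d/g.
Substitute g = 18: MRS = d/6. Setting d/6 = 1.5 gives d = 1.5·6 = 9.

d = 9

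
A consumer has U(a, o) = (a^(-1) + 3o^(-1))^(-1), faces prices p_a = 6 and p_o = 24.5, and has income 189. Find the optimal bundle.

a* = 7, o* = 6

For CES with ρ = -1, MRS = (1/3)·(o/a)^2.
Tangency: set MRS = p_a/p_o = 6/24.5 = 12/49.
So (o/a)^2 = 36/49; taking the square root, o/a = 6/7, i.e. o = (6/7)·a.
Substitute into the budget 6·a + 24.5·o = 189: 27·a = 189, so a* = 7 and o* = (6/7)·7 = 6.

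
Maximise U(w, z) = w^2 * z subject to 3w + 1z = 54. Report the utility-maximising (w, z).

MU_w = 2·w·z and MU_z = w^2.
MRS = MU_w/MU_z = (2/1)·z/w.
Tangency: set MRS = p_w/p_z = 3/1 = 3.
So (2/1)·z/w = 3, i.e. z = 1.5·w.
Substitute into the budget 3·w + 1·z = 54: 4.5·w = 54, so w* = 12.
Then z* = 1.5·12 = 18.

w* = 12, z* = 18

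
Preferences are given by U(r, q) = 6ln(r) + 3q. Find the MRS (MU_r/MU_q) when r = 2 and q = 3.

MU_r = 6/r, MU_q = 3.
MRS = 6/r ÷ 3.
At (2, 3): MRS = 1.
So at (2, 3) the consumer would give up 1 units of q for one more unit of r.

MRS = 1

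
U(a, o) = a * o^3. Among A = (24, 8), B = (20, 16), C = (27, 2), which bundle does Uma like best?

Bundle B

Evaluate utility at each bundle:
U(A) = 12288.
U(B) = 81920.
U(C) = 216.
Highest utility is B, so B ≻ A ≻ C.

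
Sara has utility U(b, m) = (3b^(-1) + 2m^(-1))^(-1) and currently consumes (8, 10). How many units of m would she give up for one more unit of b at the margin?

MRS = 75/32

For CES with ρ = -1, MRS = (3/2)·(m/b)^2.
At (8, 10): MRS = 75/32.
The indifference curve has slope −75/32 at this bundle.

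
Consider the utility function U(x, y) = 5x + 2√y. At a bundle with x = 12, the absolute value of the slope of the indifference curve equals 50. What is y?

y = 100

MU_x = 5, MU_y = 2/(2√y).
MRS = 5 ÷ (2/(2√y)).
MRS depends only on y: 5·√y = 50 ⇒ √y = 50/5 = 10 ⇒ y = 100.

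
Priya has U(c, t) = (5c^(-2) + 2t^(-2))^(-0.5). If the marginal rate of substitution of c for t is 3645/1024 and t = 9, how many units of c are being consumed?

c = 8

For CES with ρ = -2, MRS = (5/2)·(t/c)^3.
Setting (5/2)·(9/c)^3 = 3645/1024 gives (9/c)^3 = 729/512, so 9/c = 1.125 and c = 8.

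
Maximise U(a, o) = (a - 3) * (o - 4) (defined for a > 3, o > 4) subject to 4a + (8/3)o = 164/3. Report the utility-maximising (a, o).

MU_a = (o−4), MU_o = (a−3).
MRS = (o−4)/(a−3).
Tangency: set MRS = p_a/p_o = 4/(8/3) = 1.5.
So (o − 4)/(a − 3) = 1.5, i.e. (o − 4) = 1.5·(a − 3).
Rewrite the budget in excess-of-subsistence terms: 4·(a − 3) + (8/3)·(o − 4) = 164/3 − 4·3 − (8/3)·4 = 32.
Substituting, 8·(a − 3) = 32, so a − 3 = 4 and a* = 7.
Then o − 4 = 1.5·4 = 6, so o* = 10.

a* = 7, o* = 10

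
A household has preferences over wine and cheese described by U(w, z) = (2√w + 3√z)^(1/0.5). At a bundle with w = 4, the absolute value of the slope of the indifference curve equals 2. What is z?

For CES with ρ = 0.5, MRS = (2/3)·√(z/w).
Setting (2/3)·√(z/4) = 2 gives √(z/4) = 3, so z/4 = 9 and z = 36.

z = 36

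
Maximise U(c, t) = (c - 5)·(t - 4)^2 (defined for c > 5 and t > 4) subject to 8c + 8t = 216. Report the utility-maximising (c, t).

c* = 11, t* = 16

MU_c = (t−4)^2, MU_t = 2·(c−5)·(t−4).
MRS = (1/2)·(t−4)/(c−5).
Tangency: set MRS = p_c/p_t = 8/8 = 1.
So (1/2)·(t − 4)/(c − 5) = 1, i.e. (t − 4) = 2·(c − 5).
Rewrite the budget in excess-of-subsistence terms: 8·(c − 5) + 8·(t − 4) = 216 − 8·5 − 8·4 = 144.
Substituting, 24·(c − 5) = 144, so c − 5 = 6 and c* = 11.
Then t − 4 = 2·6 = 12, so t* = 16.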